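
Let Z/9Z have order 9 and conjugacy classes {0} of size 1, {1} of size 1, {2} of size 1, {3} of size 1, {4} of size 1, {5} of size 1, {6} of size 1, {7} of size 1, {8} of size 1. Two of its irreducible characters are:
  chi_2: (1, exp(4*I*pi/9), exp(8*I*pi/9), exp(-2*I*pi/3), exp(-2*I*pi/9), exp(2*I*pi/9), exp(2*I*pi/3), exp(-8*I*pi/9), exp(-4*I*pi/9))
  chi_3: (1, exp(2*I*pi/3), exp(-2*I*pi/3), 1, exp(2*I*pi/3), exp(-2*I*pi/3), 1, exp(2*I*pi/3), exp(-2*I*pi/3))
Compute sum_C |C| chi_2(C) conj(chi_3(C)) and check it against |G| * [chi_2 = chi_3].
Sum = 0; so <chi_2, chi_3> = 0 (distinct irreducibles are orthogonal).

Why: Compute term by term over conjugacy classes (|C| * chi_2(C) * conj(chi_3(C))):
  1*(1)*conj(1) + 1*(exp(4*I*pi/9))*conj(exp(2*I*pi/3)) + 1*(exp(8*I*pi/9))*conj(exp(-2*I*pi/3)) + 1*(exp(-2*I*pi/3))*conj(1) + 1*(exp(-2*I*pi/9))*conj(exp(2*I*pi/3)) + 1*(exp(2*I*pi/9))*conj(exp(-2*I*pi/3)) + 1*(exp(2*I*pi/3))*conj(1) + 1*(exp(-8*I*pi/9))*conj(exp(2*I*pi/3)) + 1*(exp(-4*I*pi/9))*conj(exp(-2*I*pi/3))
  = (1) + (exp(-2*I*pi/9)) + (exp(-4*I*pi/9)) + (exp(-2*I*pi/3)) + (exp(-8*I*pi/9)) + (exp(8*I*pi/9)) + (exp(2*I*pi/3)) + (exp(4*I*pi/9)) + (exp(2*I*pi/9))
  = 0.
(Exp terms are combined using exp(i*s)*conj(exp(i*t)) = exp(i*(s-t)), and sums of them are collapsed using the identity that for every m > 1 the m distinct m-th roots of unity sum to 0, e.g. 1 + exp(2*I*pi/3) + exp(-2*I*pi/3) = 0.)
Dividing by |G| = 9 gives 0/9 = 0, matching the row-orthogonality relation <chi_2, chi_3> = [chi_2 = chi_3].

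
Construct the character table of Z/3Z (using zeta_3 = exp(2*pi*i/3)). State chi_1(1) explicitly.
Character table of Z/3Z (irreps indexed chi_0,...,chi_2 with chi_k(m) = zeta_3^(k*m), zeta_3 = exp(2*pi*i/3)):
  irrep \ class  {0} (size 1)  {1} (size 1)    {2} (size 1)  
  chi_0          1             1               1             
  chi_1          1             exp(2*I*pi/3)   exp(-2*I*pi/3)
  chi_2          1             exp(-2*I*pi/3)  exp(2*I*pi/3) 

Spot check: chi_1(1) = zeta_3^(1*1) = zeta_3^1 = exp(2*I*pi/3).

Why: Z/3Z is abelian, so all 3 irreducible complex representations are 1-dimensional. They are given by chi_k(m) = zeta_3^(k*m) for k = 0,...,2. Row orthogonality: sum_m chi_k(m) conj(chi_l(m)) = 3 * [k = l].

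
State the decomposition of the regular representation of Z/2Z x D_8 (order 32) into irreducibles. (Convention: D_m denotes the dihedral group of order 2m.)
Each irreducible V_i of dimension d_i appears with multiplicity d_i, i.e. rho_reg = (direct sum over all irreducibles V_i) d_i V_i. The irreducible dimensions for Z/2Z x D_8 are 1, 1, 1, 1, 1, 1, 1, 1, 2, 2, 2, 2, 2, 2: 8 irreducibles of dimension 1, each with multiplicity 1; 6 irreducibles of dimension 2, each with multiplicity 2. Total dimension 8*1*1 + 6*2*2 = 32 = |G|.

Reasoning: General theorem: in the regular representation of a finite group G, each irreducible appears with multiplicity equal to its dimension. Check: dim(rho_reg) = sum d_i^2 = 1 + 1 + 1 + 1 + 1 + 1 + 1 + 1 + 4 + 4 + 4 + 4 + 4 + 4 = 32 = |G|.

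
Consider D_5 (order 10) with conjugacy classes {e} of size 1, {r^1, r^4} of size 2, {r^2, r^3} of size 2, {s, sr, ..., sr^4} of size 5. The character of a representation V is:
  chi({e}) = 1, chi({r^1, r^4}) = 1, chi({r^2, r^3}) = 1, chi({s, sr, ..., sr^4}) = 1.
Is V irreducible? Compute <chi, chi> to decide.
Irreducible: <chi, chi> = 1.

Proof sketch: <chi, chi> = (1/|G|) sum_C |C| * |chi(C)|^2 = (1/10)[1*|1|^2 + 2*|1|^2 + 2*|1|^2 + 5*|1|^2]
  = (1/10)[(1) + (2) + (2) + (5)] = 10/10 = 1.
A character is irreducible iff <chi, chi> = 1, so this representation is irreducible.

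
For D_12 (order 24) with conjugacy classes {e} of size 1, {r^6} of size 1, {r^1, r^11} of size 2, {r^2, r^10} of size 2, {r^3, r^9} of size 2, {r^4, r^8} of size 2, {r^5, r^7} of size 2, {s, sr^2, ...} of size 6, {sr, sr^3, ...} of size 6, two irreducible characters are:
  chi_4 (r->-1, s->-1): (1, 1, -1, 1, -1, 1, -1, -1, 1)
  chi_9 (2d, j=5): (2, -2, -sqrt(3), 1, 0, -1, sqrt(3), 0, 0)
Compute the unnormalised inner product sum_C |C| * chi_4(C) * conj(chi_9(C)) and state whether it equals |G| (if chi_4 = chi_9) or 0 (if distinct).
Sum = 0; so <chi_4, chi_9> = 0 (distinct irreducibles are orthogonal).

Details: Compute term by term over conjugacy classes (|C| * chi_4(C) * conj(chi_9(C))):
  1*(1)*conj(2) + 1*(1)*conj(-2) + 2*(-1)*conj(-sqrt(3)) + 2*(1)*conj(1) + 2*(-1)*conj(0) + 2*(1)*conj(-1) + 2*(-1)*conj(sqrt(3)) + 6*(-1)*conj(0) + 6*(1)*conj(0)
  = (2) + (-2) + (2*sqrt(3)) + (2) + (0) + (-2) + (-2*sqrt(3)) + (0) + (0)
  = 0.
Dividing by |G| = 24 gives 0/24 = 0, matching the row-orthogonality relation <chi_4, chi_9> = [chi_4 = chi_9].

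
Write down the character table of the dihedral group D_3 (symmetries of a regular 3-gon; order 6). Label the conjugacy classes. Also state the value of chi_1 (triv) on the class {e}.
Conjugacy classes: {e} of size 1, {r^1, r^2} of size 2, {s, sr, ..., sr^2} of size 3.
Character table:
  irrep \ class              {e} (size 1)  {r^1, r^2} (size 2)  {s, sr, ..., sr^2} (size 3)
  chi_1 (triv)               1             1                    1                          
  chi_2 (sign: r->1, s->-1)  1             1                    -1                         
  chi_3 (2d, j=1)            2             -1                   0                          

Spot check: chi_1 (triv) on {e} = 1.

Justification: D_3 has order 2*3 = 6 with 3 conjugacy classes, hence 3 irreducibles. Sum of squared dims 1 + 1 + 4 = 6 = |G|. Linear characters come from the abelianisation; the 2-dimensional irreps have character r^k -> 2*cos(2*pi*j*k/3), reflections -> 0.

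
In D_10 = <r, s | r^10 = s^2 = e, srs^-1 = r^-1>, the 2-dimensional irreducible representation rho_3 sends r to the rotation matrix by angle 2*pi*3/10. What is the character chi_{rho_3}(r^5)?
chi_{rho_3}(r^5) = 2*cos(2*pi*3*5/10) = -2

Argument: rho_3(r^5) is rotation by angle 2*pi*3*5/10, whose trace is 2*cos(2*pi*3*5/10) = -2.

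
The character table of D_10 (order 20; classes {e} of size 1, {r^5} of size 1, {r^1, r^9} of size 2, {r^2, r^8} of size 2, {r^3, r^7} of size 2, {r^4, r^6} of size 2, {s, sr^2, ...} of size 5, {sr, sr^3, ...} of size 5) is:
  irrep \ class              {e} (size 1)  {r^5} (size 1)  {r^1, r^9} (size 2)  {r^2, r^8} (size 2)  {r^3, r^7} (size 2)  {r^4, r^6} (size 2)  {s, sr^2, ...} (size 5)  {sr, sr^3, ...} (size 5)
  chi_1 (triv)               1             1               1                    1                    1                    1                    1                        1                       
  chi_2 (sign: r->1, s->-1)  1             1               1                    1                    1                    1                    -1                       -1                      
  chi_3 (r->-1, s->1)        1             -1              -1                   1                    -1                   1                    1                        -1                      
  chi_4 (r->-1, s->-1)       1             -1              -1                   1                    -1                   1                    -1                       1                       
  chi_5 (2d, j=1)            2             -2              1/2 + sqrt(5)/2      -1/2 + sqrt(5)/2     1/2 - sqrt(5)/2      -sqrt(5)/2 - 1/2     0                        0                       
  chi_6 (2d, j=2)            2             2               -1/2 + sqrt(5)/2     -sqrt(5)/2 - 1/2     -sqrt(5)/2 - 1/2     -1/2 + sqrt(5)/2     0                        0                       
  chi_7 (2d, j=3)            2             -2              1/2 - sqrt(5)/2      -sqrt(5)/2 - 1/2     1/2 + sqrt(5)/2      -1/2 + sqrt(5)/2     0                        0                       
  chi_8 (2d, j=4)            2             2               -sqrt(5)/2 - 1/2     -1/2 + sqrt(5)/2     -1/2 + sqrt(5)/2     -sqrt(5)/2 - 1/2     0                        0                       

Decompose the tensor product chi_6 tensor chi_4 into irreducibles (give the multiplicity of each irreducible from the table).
chi_6 tensor chi_4 = chi_7 (all other irreducibles have multiplicity 0).

Argument: The character of a tensor product is the pointwise product (chi_6 * chi_4)(C) = chi_6(C) * chi_4(C):
  {e}: (2)*(1), {r^5}: (2)*(-1), {r^1, r^9}: (-1/2 + sqrt(5)/2)*(-1), {r^2, r^8}: (-sqrt(5)/2 - 1/2)*(1), {r^3, r^7}: (-sqrt(5)/2 - 1/2)*(-1), {r^4, r^6}: (-1/2 + sqrt(5)/2)*(1), {s, sr^2, ...}: (0)*(-1), {sr, sr^3, ...}: (0)*(1)
so (chi_6 * chi_4) takes values
  {e} -> 2, {r^5} -> -2, {r^1, r^9} -> 1/2 - sqrt(5)/2, {r^2, r^8} -> -sqrt(5)/2 - 1/2, {r^3, r^7} -> 1/2 + sqrt(5)/2, {r^4, r^6} -> -1/2 + sqrt(5)/2, {s, sr^2, ...} -> 0, {sr, sr^3, ...} -> 0.
Now take the inner product of this character with each irreducible chi from the table, <chi_6*chi_4, chi> = (1/20) sum_C |C| (chi_6*chi_4)(C) conj(chi(C)):
  <chi_6*chi_4, chi_1> = (1/20)[1*(2)*conj(1) + 1*(-2)*conj(1) + 2*(1/2 - sqrt(5)/2)*conj(1) + 2*(-sqrt(5)/2 - 1/2)*conj(1) + 2*(1/2 + sqrt(5)/2)*conj(1) + 2*(-1/2 + sqrt(5)/2)*conj(1) + 5*(0)*conj(1) + 5*(0)*conj(1)]
      = (1/20)[(2) + (-2) + (1 - sqrt(5)) + (-sqrt(5) - 1) + (1 + sqrt(5)) + (-1 + sqrt(5)) + (0) + (0)] = 0/20 = 0
  <chi_6*chi_4, chi_2> = (1/20)[1*(2)*conj(1) + 1*(-2)*conj(1) + 2*(1/2 - sqrt(5)/2)*conj(1) + 2*(-sqrt(5)/2 - 1/2)*conj(1) + 2*(1/2 + sqrt(5)/2)*conj(1) + 2*(-1/2 + sqrt(5)/2)*conj(1) + 5*(0)*conj(-1) + 5*(0)*conj(-1)]
      = (1/20)[(2) + (-2) + (1 - sqrt(5)) + (-sqrt(5) - 1) + (1 + sqrt(5)) + (-1 + sqrt(5)) + (0) + (0)] = 0/20 = 0
  <chi_6*chi_4, chi_3> = (1/20)[1*(2)*conj(1) + 1*(-2)*conj(-1) + 2*(1/2 - sqrt(5)/2)*conj(-1) + 2*(-sqrt(5)/2 - 1/2)*conj(1) + 2*(1/2 + sqrt(5)/2)*conj(-1) + 2*(-1/2 + sqrt(5)/2)*conj(1) + 5*(0)*conj(1) + 5*(0)*conj(-1)]
      = (1/20)[(2) + (2) + (-1 + sqrt(5)) + (-sqrt(5) - 1) + (-sqrt(5) - 1) + (-1 + sqrt(5)) + (0) + (0)] = 0/20 = 0
  <chi_6*chi_4, chi_4> = (1/20)[1*(2)*conj(1) + 1*(-2)*conj(-1) + 2*(1/2 - sqrt(5)/2)*conj(-1) + 2*(-sqrt(5)/2 - 1/2)*conj(1) + 2*(1/2 + sqrt(5)/2)*conj(-1) + 2*(-1/2 + sqrt(5)/2)*conj(1) + 5*(0)*conj(-1) + 5*(0)*conj(1)]
      = (1/20)[(2) + (2) + (-1 + sqrt(5)) + (-sqrt(5) - 1) + (-sqrt(5) - 1) + (-1 + sqrt(5)) + (0) + (0)] = 0/20 = 0
  <chi_6*chi_4, chi_5> = (1/20)[1*(2)*conj(2) + 1*(-2)*conj(-2) + 2*(1/2 - sqrt(5)/2)*conj(1/2 + sqrt(5)/2) + 2*(-sqrt(5)/2 - 1/2)*conj(-1/2 + sqrt(5)/2) + 2*(1/2 + sqrt(5)/2)*conj(1/2 - sqrt(5)/2) + 2*(-1/2 + sqrt(5)/2)*conj(-sqrt(5)/2 - 1/2) + 5*(0)*conj(0) + 5*(0)*conj(0)]
      = (1/20)[(4) + (4) + (-2) + (-2) + (-2) + (-2) + (0) + (0)] = 0/20 = 0
  <chi_6*chi_4, chi_6> = (1/20)[1*(2)*conj(2) + 1*(-2)*conj(2) + 2*(1/2 - sqrt(5)/2)*conj(-1/2 + sqrt(5)/2) + 2*(-sqrt(5)/2 - 1/2)*conj(-sqrt(5)/2 - 1/2) + 2*(1/2 + sqrt(5)/2)*conj(-sqrt(5)/2 - 1/2) + 2*(-1/2 + sqrt(5)/2)*conj(-1/2 + sqrt(5)/2) + 5*(0)*conj(0) + 5*(0)*conj(0)]
      = (1/20)[(4) + (-4) + (-3 + sqrt(5)) + (sqrt(5) + 3) + (-3 - sqrt(5)) + (3 - sqrt(5)) + (0) + (0)] = 0/20 = 0
  <chi_6*chi_4, chi_7> = (1/20)[1*(2)*conj(2) + 1*(-2)*conj(-2) + 2*(1/2 - sqrt(5)/2)*conj(1/2 - sqrt(5)/2) + 2*(-sqrt(5)/2 - 1/2)*conj(-sqrt(5)/2 - 1/2) + 2*(1/2 + sqrt(5)/2)*conj(1/2 + sqrt(5)/2) + 2*(-1/2 + sqrt(5)/2)*conj(-1/2 + sqrt(5)/2) + 5*(0)*conj(0) + 5*(0)*conj(0)]
      = (1/20)[(4) + (4) + (3 - sqrt(5)) + (sqrt(5) + 3) + (sqrt(5) + 3) + (3 - sqrt(5)) + (0) + (0)] = 20/20 = 1
  <chi_6*chi_4, chi_8> = (1/20)[1*(2)*conj(2) + 1*(-2)*conj(2) + 2*(1/2 - sqrt(5)/2)*conj(-sqrt(5)/2 - 1/2) + 2*(-sqrt(5)/2 - 1/2)*conj(-1/2 + sqrt(5)/2) + 2*(1/2 + sqrt(5)/2)*conj(-1/2 + sqrt(5)/2) + 2*(-1/2 + sqrt(5)/2)*conj(-sqrt(5)/2 - 1/2) + 5*(0)*conj(0) + 5*(0)*conj(0)]
      = (1/20)[(4) + (-4) + (2) + (-2) + (2) + (-2) + (0) + (0)] = 0/20 = 0
Hence the multiplicities are chi_7: 1. Dimension check: dim(chi_6)*dim(chi_4) = 2*1 = 2 and sum (mult * dim) = 1*2 = 2.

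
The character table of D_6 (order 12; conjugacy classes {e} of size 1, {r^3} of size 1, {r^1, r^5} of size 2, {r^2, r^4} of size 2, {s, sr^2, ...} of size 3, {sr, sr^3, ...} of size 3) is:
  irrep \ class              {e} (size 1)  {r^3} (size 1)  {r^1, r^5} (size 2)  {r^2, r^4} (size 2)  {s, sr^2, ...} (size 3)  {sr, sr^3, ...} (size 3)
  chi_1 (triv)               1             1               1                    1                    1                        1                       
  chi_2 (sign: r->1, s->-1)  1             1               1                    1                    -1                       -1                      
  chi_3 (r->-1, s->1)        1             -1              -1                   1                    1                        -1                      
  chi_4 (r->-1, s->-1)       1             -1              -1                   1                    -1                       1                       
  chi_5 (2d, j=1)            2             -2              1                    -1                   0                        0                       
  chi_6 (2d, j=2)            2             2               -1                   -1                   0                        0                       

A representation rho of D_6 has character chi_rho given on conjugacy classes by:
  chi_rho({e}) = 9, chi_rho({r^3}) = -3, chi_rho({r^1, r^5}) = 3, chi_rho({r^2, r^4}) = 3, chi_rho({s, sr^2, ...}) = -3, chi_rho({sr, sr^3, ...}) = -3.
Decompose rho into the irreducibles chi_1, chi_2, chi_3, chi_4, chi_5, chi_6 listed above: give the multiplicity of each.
Multiplicities: chi_1: 0, chi_2: 3, chi_3: 1, chi_4: 1, chi_5: 2, chi_6: 0.

Working: Use <chi_rho, chi> = (1/|G|) sum_C |C| * chi_rho(C) * conj(chi(C)) with |G| = 12 for each irreducible chi in the table:
  <chi_rho, chi_1> = (1/12)[1*(9)*conj(1) + 1*(-3)*conj(1) + 2*(3)*conj(1) + 2*(3)*conj(1) + 3*(-3)*conj(1) + 3*(-3)*conj(1)]
      = (1/12)[(9) + (-3) + (6) + (6) + (-9) + (-9)] = 0/12 = 0
  <chi_rho, chi_2> = (1/12)[1*(9)*conj(1) + 1*(-3)*conj(1) + 2*(3)*conj(1) + 2*(3)*conj(1) + 3*(-3)*conj(-1) + 3*(-3)*conj(-1)]
      = (1/12)[(9) + (-3) + (6) + (6) + (9) + (9)] = 36/12 = 3
  <chi_rho, chi_3> = (1/12)[1*(9)*conj(1) + 1*(-3)*conj(-1) + 2*(3)*conj(-1) + 2*(3)*conj(1) + 3*(-3)*conj(1) + 3*(-3)*conj(-1)]
      = (1/12)[(9) + (3) + (-6) + (6) + (-9) + (9)] = 12/12 = 1
  <chi_rho, chi_4> = (1/12)[1*(9)*conj(1) + 1*(-3)*conj(-1) + 2*(3)*conj(-1) + 2*(3)*conj(1) + 3*(-3)*conj(-1) + 3*(-3)*conj(1)]
      = (1/12)[(9) + (3) + (-6) + (6) + (9) + (-9)] = 12/12 = 1
  <chi_rho, chi_5> = (1/12)[1*(9)*conj(2) + 1*(-3)*conj(-2) + 2*(3)*conj(1) + 2*(3)*conj(-1) + 3*(-3)*conj(0) + 3*(-3)*conj(0)]
      = (1/12)[(18) + (6) + (6) + (-6) + (0) + (0)] = 24/12 = 2
  <chi_rho, chi_6> = (1/12)[1*(9)*conj(2) + 1*(-3)*conj(2) + 2*(3)*conj(-1) + 2*(3)*conj(-1) + 3*(-3)*conj(0) + 3*(-3)*conj(0)]
      = (1/12)[(18) + (-6) + (-6) + (-6) + (0) + (0)] = 0/12 = 0
Dimension check: dim(rho) = sum (mult * dim) = 0*1 + 3*1 + 1*1 + 1*1 + 2*2 + 0*2 = 9 = chi_rho(e) = 9.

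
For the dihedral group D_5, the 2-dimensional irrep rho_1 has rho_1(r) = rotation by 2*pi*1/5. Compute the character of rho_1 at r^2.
chi_{rho_1}(r^2) = 2*cos(2*pi*1*2/5) = -sqrt(5)/2 - 1/2

Solution. rho_1(r^2) is rotation by angle 2*pi*1*2/5, whose trace is 2*cos(2*pi*1*2/5) = -sqrt(5)/2 - 1/2.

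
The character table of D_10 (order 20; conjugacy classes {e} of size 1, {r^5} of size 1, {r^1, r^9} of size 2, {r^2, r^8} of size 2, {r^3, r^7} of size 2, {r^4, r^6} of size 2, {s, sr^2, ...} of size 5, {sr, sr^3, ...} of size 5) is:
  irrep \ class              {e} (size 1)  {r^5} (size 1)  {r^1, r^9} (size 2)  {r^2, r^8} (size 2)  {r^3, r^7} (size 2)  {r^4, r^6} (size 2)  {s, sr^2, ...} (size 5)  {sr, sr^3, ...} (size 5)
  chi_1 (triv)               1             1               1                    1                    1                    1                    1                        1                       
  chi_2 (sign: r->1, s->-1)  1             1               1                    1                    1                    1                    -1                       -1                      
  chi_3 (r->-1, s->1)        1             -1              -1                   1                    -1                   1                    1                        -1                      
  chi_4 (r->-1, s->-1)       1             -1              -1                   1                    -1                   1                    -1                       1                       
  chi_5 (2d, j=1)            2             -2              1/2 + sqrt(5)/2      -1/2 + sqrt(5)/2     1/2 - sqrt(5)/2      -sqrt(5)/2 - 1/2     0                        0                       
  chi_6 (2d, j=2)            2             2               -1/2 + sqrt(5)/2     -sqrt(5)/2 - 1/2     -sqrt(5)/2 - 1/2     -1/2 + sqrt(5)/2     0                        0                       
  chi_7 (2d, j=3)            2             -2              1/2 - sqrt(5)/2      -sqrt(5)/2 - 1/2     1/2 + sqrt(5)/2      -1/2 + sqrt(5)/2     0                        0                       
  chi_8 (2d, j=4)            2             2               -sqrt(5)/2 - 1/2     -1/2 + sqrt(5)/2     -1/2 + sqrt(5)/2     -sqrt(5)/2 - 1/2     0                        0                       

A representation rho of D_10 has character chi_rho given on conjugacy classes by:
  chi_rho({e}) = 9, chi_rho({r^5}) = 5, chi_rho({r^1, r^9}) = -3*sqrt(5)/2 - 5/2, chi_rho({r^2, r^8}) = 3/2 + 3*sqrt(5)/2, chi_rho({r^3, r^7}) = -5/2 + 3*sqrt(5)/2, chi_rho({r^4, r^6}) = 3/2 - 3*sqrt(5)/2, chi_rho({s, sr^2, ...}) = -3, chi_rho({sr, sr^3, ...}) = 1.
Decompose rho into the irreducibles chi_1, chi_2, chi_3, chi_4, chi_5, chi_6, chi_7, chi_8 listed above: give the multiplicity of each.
Multiplicities: chi_1: 0, chi_2: 1, chi_3: 0, chi_4: 2, chi_5: 0, chi_6: 0, chi_7: 0, chi_8: 3.

Details: Use <chi_rho, chi> = (1/|G|) sum_C |C| * chi_rho(C) * conj(chi(C)) with |G| = 20 for each irreducible chi in the table:
  <chi_rho, chi_1> = (1/20)[1*(9)*conj(1) + 1*(5)*conj(1) + 2*(-3*sqrt(5)/2 - 5/2)*conj(1) + 2*(3/2 + 3*sqrt(5)/2)*conj(1) + 2*(-5/2 + 3*sqrt(5)/2)*conj(1) + 2*(3/2 - 3*sqrt(5)/2)*conj(1) + 5*(-3)*conj(1) + 5*(1)*conj(1)]
      = (1/20)[(9) + (5) + (-3*sqrt(5) - 5) + (3 + 3*sqrt(5)) + (-5 + 3*sqrt(5)) + (3 - 3*sqrt(5)) + (-15) + (5)] = 0/20 = 0
  <chi_rho, chi_2> = (1/20)[1*(9)*conj(1) + 1*(5)*conj(1) + 2*(-3*sqrt(5)/2 - 5/2)*conj(1) + 2*(3/2 + 3*sqrt(5)/2)*conj(1) + 2*(-5/2 + 3*sqrt(5)/2)*conj(1) + 2*(3/2 - 3*sqrt(5)/2)*conj(1) + 5*(-3)*conj(-1) + 5*(1)*conj(-1)]
      = (1/20)[(9) + (5) + (-3*sqrt(5) - 5) + (3 + 3*sqrt(5)) + (-5 + 3*sqrt(5)) + (3 - 3*sqrt(5)) + (15) + (-5)] = 20/20 = 1
  <chi_rho, chi_3> = (1/20)[1*(9)*conj(1) + 1*(5)*conj(-1) + 2*(-3*sqrt(5)/2 - 5/2)*conj(-1) + 2*(3/2 + 3*sqrt(5)/2)*conj(1) + 2*(-5/2 + 3*sqrt(5)/2)*conj(-1) + 2*(3/2 - 3*sqrt(5)/2)*conj(1) + 5*(-3)*conj(1) + 5*(1)*conj(-1)]
      = (1/20)[(9) + (-5) + (5 + 3*sqrt(5)) + (3 + 3*sqrt(5)) + (5 - 3*sqrt(5)) + (3 - 3*sqrt(5)) + (-15) + (-5)] = 0/20 = 0
  <chi_rho, chi_4> = (1/20)[1*(9)*conj(1) + 1*(5)*conj(-1) + 2*(-3*sqrt(5)/2 - 5/2)*conj(-1) + 2*(3/2 + 3*sqrt(5)/2)*conj(1) + 2*(-5/2 + 3*sqrt(5)/2)*conj(-1) + 2*(3/2 - 3*sqrt(5)/2)*conj(1) + 5*(-3)*conj(-1) + 5*(1)*conj(1)]
      = (1/20)[(9) + (-5) + (5 + 3*sqrt(5)) + (3 + 3*sqrt(5)) + (5 - 3*sqrt(5)) + (3 - 3*sqrt(5)) + (15) + (5)] = 40/20 = 2
  <chi_rho, chi_5> = (1/20)[1*(9)*conj(2) + 1*(5)*conj(-2) + 2*(-3*sqrt(5)/2 - 5/2)*conj(1/2 + sqrt(5)/2) + 2*(3/2 + 3*sqrt(5)/2)*conj(-1/2 + sqrt(5)/2) + 2*(-5/2 + 3*sqrt(5)/2)*conj(1/2 - sqrt(5)/2) + 2*(3/2 - 3*sqrt(5)/2)*conj(-sqrt(5)/2 - 1/2) + 5*(-3)*conj(0) + 5*(1)*conj(0)]
      = (1/20)[(18) + (-10) + (-10 - 4*sqrt(5)) + (6) + (-10 + 4*sqrt(5)) + (6) + (0) + (0)] = 0/20 = 0
  <chi_rho, chi_6> = (1/20)[1*(9)*conj(2) + 1*(5)*conj(2) + 2*(-3*sqrt(5)/2 - 5/2)*conj(-1/2 + sqrt(5)/2) + 2*(3/2 + 3*sqrt(5)/2)*conj(-sqrt(5)/2 - 1/2) + 2*(-5/2 + 3*sqrt(5)/2)*conj(-sqrt(5)/2 - 1/2) + 2*(3/2 - 3*sqrt(5)/2)*conj(-1/2 + sqrt(5)/2) + 5*(-3)*conj(0) + 5*(1)*conj(0)]
      = (1/20)[(18) + (10) + (-5 - sqrt(5)) + (-9 - 3*sqrt(5)) + (-5 + sqrt(5)) + (-9 + 3*sqrt(5)) + (0) + (0)] = 0/20 = 0
  <chi_rho, chi_7> = (1/20)[1*(9)*conj(2) + 1*(5)*conj(-2) + 2*(-3*sqrt(5)/2 - 5/2)*conj(1/2 - sqrt(5)/2) + 2*(3/2 + 3*sqrt(5)/2)*conj(-sqrt(5)/2 - 1/2) + 2*(-5/2 + 3*sqrt(5)/2)*conj(1/2 + sqrt(5)/2) + 2*(3/2 - 3*sqrt(5)/2)*conj(-1/2 + sqrt(5)/2) + 5*(-3)*conj(0) + 5*(1)*conj(0)]
      = (1/20)[(18) + (-10) + (sqrt(5) + 5) + (-9 - 3*sqrt(5)) + (5 - sqrt(5)) + (-9 + 3*sqrt(5)) + (0) + (0)] = 0/20 = 0
  <chi_rho, chi_8> = (1/20)[1*(9)*conj(2) + 1*(5)*conj(2) + 2*(-3*sqrt(5)/2 - 5/2)*conj(-sqrt(5)/2 - 1/2) + 2*(3/2 + 3*sqrt(5)/2)*conj(-1/2 + sqrt(5)/2) + 2*(-5/2 + 3*sqrt(5)/2)*conj(-1/2 + sqrt(5)/2) + 2*(3/2 - 3*sqrt(5)/2)*conj(-sqrt(5)/2 - 1/2) + 5*(-3)*conj(0) + 5*(1)*conj(0)]
      = (1/20)[(18) + (10) + (4*sqrt(5) + 10) + (6) + (10 - 4*sqrt(5)) + (6) + (0) + (0)] = 60/20 = 3
Dimension check: dim(rho) = sum (mult * dim) = 0*1 + 1*1 + 0*1 + 2*1 + 0*2 + 0*2 + 0*2 + 3*2 = 9 = chi_rho(e) = 9.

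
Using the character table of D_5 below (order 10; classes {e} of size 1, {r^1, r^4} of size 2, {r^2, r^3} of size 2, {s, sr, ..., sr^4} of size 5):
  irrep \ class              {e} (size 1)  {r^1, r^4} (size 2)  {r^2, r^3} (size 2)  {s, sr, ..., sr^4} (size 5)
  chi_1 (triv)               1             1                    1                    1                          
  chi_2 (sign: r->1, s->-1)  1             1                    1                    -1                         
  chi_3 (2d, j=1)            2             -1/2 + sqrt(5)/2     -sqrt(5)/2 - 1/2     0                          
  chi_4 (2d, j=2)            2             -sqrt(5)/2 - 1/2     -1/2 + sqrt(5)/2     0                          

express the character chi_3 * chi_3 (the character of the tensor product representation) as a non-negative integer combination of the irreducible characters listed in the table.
chi_3 tensor chi_3 = chi_1 + chi_2 + chi_4 (all other irreducibles have multiplicity 0).

Justification: The character of a tensor product is the pointwise product (chi_3 * chi_3)(C) = chi_3(C) * chi_3(C):
  {e}: (2)*(2), {r^1, r^4}: (-1/2 + sqrt(5)/2)*(-1/2 + sqrt(5)/2), {r^2, r^3}: (-sqrt(5)/2 - 1/2)*(-sqrt(5)/2 - 1/2), {s, sr, ..., sr^4}: (0)*(0)
so (chi_3 * chi_3) takes values
  {e} -> 4, {r^1, r^4} -> 3/2 - sqrt(5)/2, {r^2, r^3} -> sqrt(5)/2 + 3/2, {s, sr, ..., sr^4} -> 0.
Now take the inner product of this character with each irreducible chi from the table, <chi_3*chi_3, chi> = (1/10) sum_C |C| (chi_3*chi_3)(C) conj(chi(C)):
  <chi_3*chi_3, chi_1> = (1/10)[1*(4)*conj(1) + 2*(3/2 - sqrt(5)/2)*conj(1) + 2*(sqrt(5)/2 + 3/2)*conj(1) + 5*(0)*conj(1)]
      = (1/10)[(4) + (3 - sqrt(5)) + (sqrt(5) + 3) + (0)] = 10/10 = 1
  <chi_3*chi_3, chi_2> = (1/10)[1*(4)*conj(1) + 2*(3/2 - sqrt(5)/2)*conj(1) + 2*(sqrt(5)/2 + 3/2)*conj(1) + 5*(0)*conj(-1)]
      = (1/10)[(4) + (3 - sqrt(5)) + (sqrt(5) + 3) + (0)] = 10/10 = 1
  <chi_3*chi_3, chi_3> = (1/10)[1*(4)*conj(2) + 2*(3/2 - sqrt(5)/2)*conj(-1/2 + sqrt(5)/2) + 2*(sqrt(5)/2 + 3/2)*conj(-sqrt(5)/2 - 1/2) + 5*(0)*conj(0)]
      = (1/10)[(8) + (-4 + 2*sqrt(5)) + (-2*sqrt(5) - 4) + (0)] = 0/10 = 0
  <chi_3*chi_3, chi_4> = (1/10)[1*(4)*conj(2) + 2*(3/2 - sqrt(5)/2)*conj(-sqrt(5)/2 - 1/2) + 2*(sqrt(5)/2 + 3/2)*conj(-1/2 + sqrt(5)/2) + 5*(0)*conj(0)]
      = (1/10)[(8) + (1 - sqrt(5)) + (1 + sqrt(5)) + (0)] = 10/10 = 1
Hence the multiplicities are chi_1: 1, chi_2: 1, chi_4: 1. Dimension check: dim(chi_3)*dim(chi_3) = 2*2 = 4 and sum (mult * dim) = 1*1 + 1*1 + 1*2 = 4.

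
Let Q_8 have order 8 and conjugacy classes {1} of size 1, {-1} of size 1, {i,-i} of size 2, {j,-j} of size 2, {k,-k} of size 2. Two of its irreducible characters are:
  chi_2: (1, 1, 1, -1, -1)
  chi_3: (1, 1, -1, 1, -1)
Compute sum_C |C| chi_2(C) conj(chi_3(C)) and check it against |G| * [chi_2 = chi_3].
Sum = 0; so <chi_2, chi_3> = 0 (distinct irreducibles are orthogonal).

Solution. Compute term by term over conjugacy classes (|C| * chi_2(C) * conj(chi_3(C))):
  1*(1)*conj(1) + 1*(1)*conj(1) + 2*(1)*conj(-1) + 2*(-1)*conj(1) + 2*(-1)*conj(-1)
  = (1) + (1) + (-2) + (-2) + (2)
  = 0.
Dividing by |G| = 8 gives 0/8 = 0, matching the row-orthogonality relation <chi_2, chi_3> = [chi_2 = chi_3].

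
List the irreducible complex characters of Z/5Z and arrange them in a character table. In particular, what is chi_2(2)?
Character table of Z/5Z (irreps indexed chi_0,...,chi_4 with chi_k(m) = zeta_5^(k*m), zeta_5 = exp(2*pi*i/5)):
  irrep \ class  {0} (size 1)  {1} (size 1)    {2} (size 1)    {3} (size 1)    {4} (size 1)  
  chi_0          1             1               1               1               1             
  chi_1          1             exp(2*I*pi/5)   exp(4*I*pi/5)   exp(-4*I*pi/5)  exp(-2*I*pi/5)
  chi_2          1             exp(4*I*pi/5)   exp(-2*I*pi/5)  exp(2*I*pi/5)   exp(-4*I*pi/5)
  chi_3          1             exp(-4*I*pi/5)  exp(2*I*pi/5)   exp(-2*I*pi/5)  exp(4*I*pi/5) 
  chi_4          1             exp(-2*I*pi/5)  exp(-4*I*pi/5)  exp(4*I*pi/5)   exp(2*I*pi/5) 

Spot check: chi_2(2) = zeta_5^(2*2) = zeta_5^4 = exp(-2*I*pi/5).

Reasoning: Z/5Z is abelian, so all 5 irreducible complex representations are 1-dimensional. They are given by chi_k(m) = zeta_5^(k*m) for k = 0,...,4. Row orthogonality: sum_m chi_k(m) conj(chi_l(m)) = 5 * [k = l].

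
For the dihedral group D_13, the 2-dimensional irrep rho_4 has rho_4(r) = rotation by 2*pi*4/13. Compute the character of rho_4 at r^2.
chi_{rho_4}(r^2) = 2*cos(2*pi*4*2/13) = -2*cos(3*pi/13)

Working: rho_4(r^2) is rotation by angle 2*pi*4*2/13, whose trace is 2*cos(2*pi*4*2/13) = -2*cos(3*pi/13).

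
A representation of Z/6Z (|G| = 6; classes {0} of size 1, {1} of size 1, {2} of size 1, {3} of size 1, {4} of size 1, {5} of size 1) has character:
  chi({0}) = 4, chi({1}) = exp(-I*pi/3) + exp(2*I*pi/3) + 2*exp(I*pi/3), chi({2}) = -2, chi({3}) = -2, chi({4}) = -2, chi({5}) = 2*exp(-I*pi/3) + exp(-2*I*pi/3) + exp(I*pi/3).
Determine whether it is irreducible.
Not irreducible (reducible): <chi, chi> = 6 > 1.

Solution. <chi, chi> = (1/|G|) sum_C |C| * |chi(C)|^2 = (1/6)[1*|4|^2 + 1*|exp(-I*pi/3) + exp(2*I*pi/3) + 2*exp(I*pi/3)|^2 + 1*|-2|^2 + 1*|-2|^2 + 1*|-2|^2 + 1*|2*exp(-I*pi/3) + exp(-2*I*pi/3) + exp(I*pi/3)|^2]
  = (1/6)[(16) + (4) + (4) + (4) + (4) + (4)] = 36/6 = 6.
(Exp terms are combined using exp(i*s)*conj(exp(i*t)) = exp(i*(s-t)), and sums of them are collapsed using the identity that for every m > 1 the m distinct m-th roots of unity sum to 0, e.g. 1 + exp(2*I*pi/3) + exp(-2*I*pi/3) = 0.)
A character is irreducible iff <chi, chi> = 1, so this representation is reducible.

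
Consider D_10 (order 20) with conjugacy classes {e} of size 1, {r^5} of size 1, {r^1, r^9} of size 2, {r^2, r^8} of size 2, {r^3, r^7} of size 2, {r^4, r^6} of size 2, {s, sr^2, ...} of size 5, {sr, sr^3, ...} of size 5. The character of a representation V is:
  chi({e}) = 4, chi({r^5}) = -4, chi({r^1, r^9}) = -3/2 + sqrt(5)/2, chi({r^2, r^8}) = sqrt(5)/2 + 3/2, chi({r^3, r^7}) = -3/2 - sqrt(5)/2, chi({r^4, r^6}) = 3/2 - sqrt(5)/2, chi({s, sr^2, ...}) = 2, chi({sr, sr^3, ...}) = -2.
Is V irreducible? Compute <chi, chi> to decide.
Not irreducible (reducible): <chi, chi> = 5 > 1.

Why: <chi, chi> = (1/|G|) sum_C |C| * |chi(C)|^2 = (1/20)[1*|4|^2 + 1*|-4|^2 + 2*|-3/2 + sqrt(5)/2|^2 + 2*|sqrt(5)/2 + 3/2|^2 + 2*|-3/2 - sqrt(5)/2|^2 + 2*|3/2 - sqrt(5)/2|^2 + 5*|2|^2 + 5*|-2|^2]
  = (1/20)[(16) + (16) + (7 - 3*sqrt(5)) + (3*sqrt(5) + 7) + (3*sqrt(5) + 7) + (7 - 3*sqrt(5)) + (20) + (20)] = 100/20 = 5.
A character is irreducible iff <chi, chi> = 1, so this representation is reducible.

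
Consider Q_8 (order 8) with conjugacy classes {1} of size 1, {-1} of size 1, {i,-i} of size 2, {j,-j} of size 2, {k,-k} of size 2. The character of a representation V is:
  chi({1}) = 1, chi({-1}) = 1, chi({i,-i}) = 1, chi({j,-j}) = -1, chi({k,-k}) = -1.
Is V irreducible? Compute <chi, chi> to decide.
Irreducible: <chi, chi> = 1.

Working: <chi, chi> = (1/|G|) sum_C |C| * |chi(C)|^2 = (1/8)[1*|1|^2 + 1*|1|^2 + 2*|1|^2 + 2*|-1|^2 + 2*|-1|^2]
  = (1/8)[(1) + (1) + (2) + (2) + (2)] = 8/8 = 1.
A character is irreducible iff <chi, chi> = 1, so this representation is irreducible.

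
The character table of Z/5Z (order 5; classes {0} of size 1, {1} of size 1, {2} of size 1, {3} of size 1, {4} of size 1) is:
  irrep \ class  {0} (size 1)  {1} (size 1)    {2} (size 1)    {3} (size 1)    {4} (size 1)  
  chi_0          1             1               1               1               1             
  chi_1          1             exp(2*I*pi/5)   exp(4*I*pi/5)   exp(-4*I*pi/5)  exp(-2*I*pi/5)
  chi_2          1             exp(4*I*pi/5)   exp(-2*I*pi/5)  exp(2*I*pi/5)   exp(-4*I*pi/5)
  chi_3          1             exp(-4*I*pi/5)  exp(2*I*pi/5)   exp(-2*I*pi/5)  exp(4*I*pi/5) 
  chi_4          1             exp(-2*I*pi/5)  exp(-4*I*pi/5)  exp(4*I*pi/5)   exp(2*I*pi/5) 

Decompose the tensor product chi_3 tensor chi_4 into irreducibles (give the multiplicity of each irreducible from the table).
chi_3 tensor chi_4 = chi_2 (all other irreducibles have multiplicity 0).

Solution. The character of a tensor product is the pointwise product (chi_3 * chi_4)(C) = chi_3(C) * chi_4(C):
  {0}: (1)*(1), {1}: (exp(-4*I*pi/5))*(exp(-2*I*pi/5)), {2}: (exp(2*I*pi/5))*(exp(-4*I*pi/5)), {3}: (exp(-2*I*pi/5))*(exp(4*I*pi/5)), {4}: (exp(4*I*pi/5))*(exp(2*I*pi/5))
so (chi_3 * chi_4) takes values
  {0} -> 1, {1} -> exp(4*I*pi/5), {2} -> exp(-2*I*pi/5), {3} -> exp(2*I*pi/5), {4} -> exp(-4*I*pi/5).
Now take the inner product of this character with each irreducible chi from the table, <chi_3*chi_4, chi> = (1/5) sum_C |C| (chi_3*chi_4)(C) conj(chi(C)):
  <chi_3*chi_4, chi_0> = (1/5)[1*(1)*conj(1) + 1*(exp(4*I*pi/5))*conj(1) + 1*(exp(-2*I*pi/5))*conj(1) + 1*(exp(2*I*pi/5))*conj(1) + 1*(exp(-4*I*pi/5))*conj(1)]
      = (1/5)[(1) + (exp(4*I*pi/5)) + (exp(-2*I*pi/5)) + (exp(2*I*pi/5)) + (exp(-4*I*pi/5))] = 0/5 = 0
  <chi_3*chi_4, chi_1> = (1/5)[1*(1)*conj(1) + 1*(exp(4*I*pi/5))*conj(exp(2*I*pi/5)) + 1*(exp(-2*I*pi/5))*conj(exp(4*I*pi/5)) + 1*(exp(2*I*pi/5))*conj(exp(-4*I*pi/5)) + 1*(exp(-4*I*pi/5))*conj(exp(-2*I*pi/5))]
      = (1/5)[(1) + (exp(2*I*pi/5)) + (exp(4*I*pi/5)) + (exp(-4*I*pi/5)) + (exp(-2*I*pi/5))] = 0/5 = 0
  <chi_3*chi_4, chi_2> = (1/5)[1*(1)*conj(1) + 1*(exp(4*I*pi/5))*conj(exp(4*I*pi/5)) + 1*(exp(-2*I*pi/5))*conj(exp(-2*I*pi/5)) + 1*(exp(2*I*pi/5))*conj(exp(2*I*pi/5)) + 1*(exp(-4*I*pi/5))*conj(exp(-4*I*pi/5))]
      = (1/5)[(1) + (1) + (1) + (1) + (1)] = 5/5 = 1
  <chi_3*chi_4, chi_3> = (1/5)[1*(1)*conj(1) + 1*(exp(4*I*pi/5))*conj(exp(-4*I*pi/5)) + 1*(exp(-2*I*pi/5))*conj(exp(2*I*pi/5)) + 1*(exp(2*I*pi/5))*conj(exp(-2*I*pi/5)) + 1*(exp(-4*I*pi/5))*conj(exp(4*I*pi/5))]
      = (1/5)[(1) + (exp(-2*I*pi/5)) + (exp(-4*I*pi/5)) + (exp(4*I*pi/5)) + (exp(2*I*pi/5))] = 0/5 = 0
  <chi_3*chi_4, chi_4> = (1/5)[1*(1)*conj(1) + 1*(exp(4*I*pi/5))*conj(exp(-2*I*pi/5)) + 1*(exp(-2*I*pi/5))*conj(exp(-4*I*pi/5)) + 1*(exp(2*I*pi/5))*conj(exp(4*I*pi/5)) + 1*(exp(-4*I*pi/5))*conj(exp(2*I*pi/5))]
      = (1/5)[(1) + (exp(-4*I*pi/5)) + (exp(2*I*pi/5)) + (exp(-2*I*pi/5)) + (exp(4*I*pi/5))] = 0/5 = 0
(Exp terms are combined using exp(i*s)*conj(exp(i*t)) = exp(i*(s-t)), and sums of them are collapsed using the identity that for every m > 1 the m distinct m-th roots of unity sum to 0, e.g. 1 + exp(2*I*pi/3) + exp(-2*I*pi/3) = 0.)
Hence the multiplicities are chi_2: 1. Dimension check: dim(chi_3)*dim(chi_4) = 1*1 = 1 and sum (mult * dim) = 1*1 = 1.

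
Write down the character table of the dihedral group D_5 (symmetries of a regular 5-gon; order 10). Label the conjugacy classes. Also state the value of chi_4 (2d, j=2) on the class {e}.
Conjugacy classes: {e} of size 1, {r^1, r^4} of size 2, {r^2, r^3} of size 2, {s, sr, ..., sr^4} of size 5.
Character table:
  irrep \ class              {e} (size 1)  {r^1, r^4} (size 2)  {r^2, r^3} (size 2)  {s, sr, ..., sr^4} (size 5)
  chi_1 (triv)               1             1                    1                    1                          
  chi_2 (sign: r->1, s->-1)  1             1                    1                    -1                         
  chi_3 (2d, j=1)            2             -1/2 + sqrt(5)/2     -sqrt(5)/2 - 1/2     0                          
  chi_4 (2d, j=2)            2             -sqrt(5)/2 - 1/2     -1/2 + sqrt(5)/2     0                          

Spot check: chi_4 (2d, j=2) on {e} = 2.

Argument: D_5 has order 2*5 = 10 with 4 conjugacy classes, hence 4 irreducibles. Sum of squared dims 1 + 1 + 4 + 4 = 10 = |G|. Linear characters come from the abelianisation; the 2-dimensional irreps have character r^k -> 2*cos(2*pi*j*k/5), reflections -> 0.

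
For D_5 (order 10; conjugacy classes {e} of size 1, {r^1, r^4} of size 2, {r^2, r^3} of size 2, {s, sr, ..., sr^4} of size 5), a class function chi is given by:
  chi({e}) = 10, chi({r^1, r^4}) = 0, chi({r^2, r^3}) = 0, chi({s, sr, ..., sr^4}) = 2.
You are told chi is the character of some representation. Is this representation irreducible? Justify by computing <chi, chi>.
Not irreducible (reducible): <chi, chi> = 12 > 1.

Proof sketch: <chi, chi> = (1/|G|) sum_C |C| * |chi(C)|^2 = (1/10)[1*|10|^2 + 2*|0|^2 + 2*|0|^2 + 5*|2|^2]
  = (1/10)[(100) + (0) + (0) + (20)] = 120/10 = 12.
A character is irreducible iff <chi, chi> = 1, so this representation is reducible.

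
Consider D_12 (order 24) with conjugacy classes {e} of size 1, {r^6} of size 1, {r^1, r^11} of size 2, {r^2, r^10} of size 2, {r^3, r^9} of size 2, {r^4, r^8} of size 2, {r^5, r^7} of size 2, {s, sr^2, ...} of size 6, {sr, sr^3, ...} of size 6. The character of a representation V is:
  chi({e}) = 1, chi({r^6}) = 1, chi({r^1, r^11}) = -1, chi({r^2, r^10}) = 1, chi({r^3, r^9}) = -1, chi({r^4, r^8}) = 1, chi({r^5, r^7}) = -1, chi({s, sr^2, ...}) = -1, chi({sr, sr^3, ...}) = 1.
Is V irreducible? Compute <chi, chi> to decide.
Irreducible: <chi, chi> = 1.

Derivation: <chi, chi> = (1/|G|) sum_C |C| * |chi(C)|^2 = (1/24)[1*|1|^2 + 1*|1|^2 + 2*|-1|^2 + 2*|1|^2 + 2*|-1|^2 + 2*|1|^2 + 2*|-1|^2 + 6*|-1|^2 + 6*|1|^2]
  = (1/24)[(1) + (1) + (2) + (2) + (2) + (2) + (2) + (6) + (6)] = 24/24 = 1.
A character is irreducible iff <chi, chi> = 1, so this representation is irreducible.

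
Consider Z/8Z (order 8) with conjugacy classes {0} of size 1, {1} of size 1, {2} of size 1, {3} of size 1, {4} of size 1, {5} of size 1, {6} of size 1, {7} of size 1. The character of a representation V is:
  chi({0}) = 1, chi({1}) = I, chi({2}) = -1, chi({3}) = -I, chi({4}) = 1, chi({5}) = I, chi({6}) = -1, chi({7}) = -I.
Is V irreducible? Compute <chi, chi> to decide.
Irreducible: <chi, chi> = 1.

<chi, chi> = (1/|G|) sum_C |C| * |chi(C)|^2 = (1/8)[1*|1|^2 + 1*|I|^2 + 1*|-1|^2 + 1*|-I|^2 + 1*|1|^2 + 1*|I|^2 + 1*|-1|^2 + 1*|-I|^2]
  = (1/8)[(1) + (1) + (1) + (1) + (1) + (1) + (1) + (1)] = 8/8 = 1.
(Exp terms are combined using exp(i*s)*conj(exp(i*t)) = exp(i*(s-t)), and sums of them are collapsed using the identity that for every m > 1 the m distinct m-th roots of unity sum to 0, e.g. 1 + exp(2*I*pi/3) + exp(-2*I*pi/3) = 0.)
A character is irreducible iff <chi, chi> = 1, so this representation is irreducible.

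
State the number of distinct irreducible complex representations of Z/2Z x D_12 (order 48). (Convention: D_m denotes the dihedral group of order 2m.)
18

The number of irreducible complex representations of a finite group equals its number of conjugacy classes. For a direct product, #classes(G x H) = #classes(G) * #classes(H). Z/2Z has 2 classes (abelian), D_12 has 9 classes, so 2 * 9 = 18, so Z/2Z x D_12 (order 48) has exactly 18 irreducible complex representations.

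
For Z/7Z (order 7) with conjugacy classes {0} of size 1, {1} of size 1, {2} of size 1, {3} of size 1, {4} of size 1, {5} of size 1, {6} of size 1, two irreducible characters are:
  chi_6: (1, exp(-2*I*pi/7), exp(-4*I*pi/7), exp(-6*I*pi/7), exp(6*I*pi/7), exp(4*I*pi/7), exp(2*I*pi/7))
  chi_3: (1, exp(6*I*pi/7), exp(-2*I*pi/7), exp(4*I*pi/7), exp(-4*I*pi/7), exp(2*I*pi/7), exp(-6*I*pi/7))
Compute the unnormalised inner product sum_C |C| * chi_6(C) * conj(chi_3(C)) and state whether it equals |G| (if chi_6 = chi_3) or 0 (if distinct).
Sum = 0; so <chi_6, chi_3> = 0 (distinct irreducibles are orthogonal).

Compute term by term over conjugacy classes (|C| * chi_6(C) * conj(chi_3(C))):
  1*(1)*conj(1) + 1*(exp(-2*I*pi/7))*conj(exp(6*I*pi/7)) + 1*(exp(-4*I*pi/7))*conj(exp(-2*I*pi/7)) + 1*(exp(-6*I*pi/7))*conj(exp(4*I*pi/7)) + 1*(exp(6*I*pi/7))*conj(exp(-4*I*pi/7)) + 1*(exp(4*I*pi/7))*conj(exp(2*I*pi/7)) + 1*(exp(2*I*pi/7))*conj(exp(-6*I*pi/7))
  = (1) + (exp(6*I*pi/7)) + (exp(-2*I*pi/7)) + (exp(4*I*pi/7)) + (exp(-4*I*pi/7)) + (exp(2*I*pi/7)) + (exp(-6*I*pi/7))
  = 0.
(Exp terms are combined using exp(i*s)*conj(exp(i*t)) = exp(i*(s-t)), and sums of them are collapsed using the identity that for every m > 1 the m distinct m-th roots of unity sum to 0, e.g. 1 + exp(2*I*pi/3) + exp(-2*I*pi/3) = 0.)
Dividing by |G| = 7 gives 0/7 = 0, matching the row-orthogonality relation <chi_6, chi_3> = [chi_6 = chi_3].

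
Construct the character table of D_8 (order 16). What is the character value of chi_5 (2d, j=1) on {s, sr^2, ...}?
Conjugacy classes: {e} of size 1, {r^4} of size 1, {r^1, r^7} of size 2, {r^2, r^6} of size 2, {r^3, r^5} of size 2, {s, sr^2, ...} of size 4, {sr, sr^3, ...} of size 4.
Character table:
  irrep \ class              {e} (size 1)  {r^4} (size 1)  {r^1, r^7} (size 2)  {r^2, r^6} (size 2)  {r^3, r^5} (size 2)  {s, sr^2, ...} (size 4)  {sr, sr^3, ...} (size 4)
  chi_1 (triv)               1             1               1                    1                    1                    1                        1                       
  chi_2 (sign: r->1, s->-1)  1             1               1                    1                    1                    -1                       -1                      
  chi_3 (r->-1, s->1)        1             1               -1                   1                    -1                   1                        -1                      
  chi_4 (r->-1, s->-1)       1             1               -1                   1                    -1                   -1                       1                       
  chi_5 (2d, j=1)            2             -2              sqrt(2)              0                    -sqrt(2)             0                        0                       
  chi_6 (2d, j=2)            2             2               0                    -2                   0                    0                        0                       
  chi_7 (2d, j=3)            2             -2              -sqrt(2)             0                    sqrt(2)              0                        0                       

Spot check: chi_5 (2d, j=1) on {s, sr^2, ...} = 0.

Why: D_8 has order 2*8 = 16 with 7 conjugacy classes, hence 7 irreducibles. Sum of squared dims 1 + 1 + 1 + 1 + 4 + 4 + 4 = 16 = |G|. Linear characters come from the abelianisation; the 2-dimensional irreps have character r^k -> 2*cos(2*pi*j*k/8), reflections -> 0.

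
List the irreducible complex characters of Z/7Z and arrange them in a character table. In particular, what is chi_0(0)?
Character table of Z/7Z (irreps indexed chi_0,...,chi_6 with chi_k(m) = zeta_7^(k*m), zeta_7 = exp(2*pi*i/7)):
  irrep \ class  {0} (size 1)  {1} (size 1)    {2} (size 1)    {3} (size 1)    {4} (size 1)    {5} (size 1)    {6} (size 1)  
  chi_0          1             1               1               1               1               1               1             
  chi_1          1             exp(2*I*pi/7)   exp(4*I*pi/7)   exp(6*I*pi/7)   exp(-6*I*pi/7)  exp(-4*I*pi/7)  exp(-2*I*pi/7)
  chi_2          1             exp(4*I*pi/7)   exp(-6*I*pi/7)  exp(-2*I*pi/7)  exp(2*I*pi/7)   exp(6*I*pi/7)   exp(-4*I*pi/7)
  chi_3          1             exp(6*I*pi/7)   exp(-2*I*pi/7)  exp(4*I*pi/7)   exp(-4*I*pi/7)  exp(2*I*pi/7)   exp(-6*I*pi/7)
  chi_4          1             exp(-6*I*pi/7)  exp(2*I*pi/7)   exp(-4*I*pi/7)  exp(4*I*pi/7)   exp(-2*I*pi/7)  exp(6*I*pi/7) 
  chi_5          1             exp(-4*I*pi/7)  exp(6*I*pi/7)   exp(2*I*pi/7)   exp(-2*I*pi/7)  exp(-6*I*pi/7)  exp(4*I*pi/7) 
  chi_6          1             exp(-2*I*pi/7)  exp(-4*I*pi/7)  exp(-6*I*pi/7)  exp(6*I*pi/7)   exp(4*I*pi/7)   exp(2*I*pi/7) 

Spot check: chi_0(0) = zeta_7^(0*0) = zeta_7^0 = 1.

Z/7Z is abelian, so all 7 irreducible complex representations are 1-dimensional. They are given by chi_k(m) = zeta_7^(k*m) for k = 0,...,6. Row orthogonality: sum_m chi_k(m) conj(chi_l(m)) = 7 * [k = l].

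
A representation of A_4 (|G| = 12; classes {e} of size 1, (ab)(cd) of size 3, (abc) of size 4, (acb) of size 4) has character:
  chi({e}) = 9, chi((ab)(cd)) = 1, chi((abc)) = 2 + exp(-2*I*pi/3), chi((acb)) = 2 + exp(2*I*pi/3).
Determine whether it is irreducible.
Not irreducible (reducible): <chi, chi> = 9 > 1.

Reasoning: <chi, chi> = (1/|G|) sum_C |C| * |chi(C)|^2 = (1/12)[1*|9|^2 + 3*|1|^2 + 4*|2 + exp(-2*I*pi/3)|^2 + 4*|2 + exp(2*I*pi/3)|^2]
  = (1/12)[(81) + (3) + (12) + (12)] = 108/12 = 9.
(Exp terms are combined using exp(i*s)*conj(exp(i*t)) = exp(i*(s-t)), and sums of them are collapsed using the identity that for every m > 1 the m distinct m-th roots of unity sum to 0, e.g. 1 + exp(2*I*pi/3) + exp(-2*I*pi/3) = 0.)
A character is irreducible iff <chi, chi> = 1, so this representation is reducible.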